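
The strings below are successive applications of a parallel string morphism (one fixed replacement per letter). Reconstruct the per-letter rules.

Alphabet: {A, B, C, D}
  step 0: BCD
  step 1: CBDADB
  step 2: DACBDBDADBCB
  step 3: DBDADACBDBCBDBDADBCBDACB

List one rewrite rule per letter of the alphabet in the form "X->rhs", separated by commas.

  step 2 ⇒ step 3: DACBDBDADBCB ⇒ DB·DA·DA·CB·DB·CB·DB·DA·DB·CB·DA·CB
    A ↦ DA
    B ↦ CB
    C ↦ DA
    D ↦ DB

A->DA, B->CB, C->DA, D->DB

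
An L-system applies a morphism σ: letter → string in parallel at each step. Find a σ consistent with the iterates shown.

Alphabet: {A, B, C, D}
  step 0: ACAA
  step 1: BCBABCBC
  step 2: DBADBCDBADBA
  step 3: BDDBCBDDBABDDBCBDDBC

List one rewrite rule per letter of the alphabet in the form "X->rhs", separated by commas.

  step 2 ⇒ step 3: DBADBCDBADBA ⇒ BD·D·BC·BD·D·BA·BD·D·BC·BD·D·BC
    A ↦ BC
    B ↦ D
    C ↦ BA
    D ↦ BD

A->BC, B->D, C->BA, D->BD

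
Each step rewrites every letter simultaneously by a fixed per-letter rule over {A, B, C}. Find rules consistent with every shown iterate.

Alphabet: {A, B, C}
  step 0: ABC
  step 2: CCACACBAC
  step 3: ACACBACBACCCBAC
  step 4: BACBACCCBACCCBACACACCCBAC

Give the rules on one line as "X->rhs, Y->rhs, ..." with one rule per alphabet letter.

A->B, B->CC, C->AC

  step 3 ⇒ step 4: ACACBACBACCCBAC ⇒ B·AC·B·AC·CC·B·AC·CC·B·AC·AC·AC·CC·B·AC
    A ↦ B
    B ↦ CC
    C ↦ AC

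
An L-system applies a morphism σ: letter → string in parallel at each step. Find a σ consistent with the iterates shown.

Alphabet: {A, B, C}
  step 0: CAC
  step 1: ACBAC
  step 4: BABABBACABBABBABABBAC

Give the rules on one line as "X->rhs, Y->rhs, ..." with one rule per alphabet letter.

  step 0 ⇒ step 1: CAC ⇒ AC·B·AC
    A ↦ B
    C ↦ AC
    B ↦ AB  (constrained at step 1)

A->B, B->AB, C->AC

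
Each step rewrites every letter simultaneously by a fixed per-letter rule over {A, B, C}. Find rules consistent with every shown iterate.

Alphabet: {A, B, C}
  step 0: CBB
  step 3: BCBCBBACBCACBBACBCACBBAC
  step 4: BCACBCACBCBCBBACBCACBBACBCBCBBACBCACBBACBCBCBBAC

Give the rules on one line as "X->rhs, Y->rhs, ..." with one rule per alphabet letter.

A->BB, B->BC, C->AC

  step 3 ⇒ step 4: BCBCBBACBCACBBACBCACBBAC ⇒ BC·AC·BC·AC·BC·BC·BB·AC·BC·AC·BB·AC·BC·BC·BB·AC·BC·AC·BB·AC·BC·BC·BB·AC
    A ↦ BB
    B ↦ BC
    C ↦ AC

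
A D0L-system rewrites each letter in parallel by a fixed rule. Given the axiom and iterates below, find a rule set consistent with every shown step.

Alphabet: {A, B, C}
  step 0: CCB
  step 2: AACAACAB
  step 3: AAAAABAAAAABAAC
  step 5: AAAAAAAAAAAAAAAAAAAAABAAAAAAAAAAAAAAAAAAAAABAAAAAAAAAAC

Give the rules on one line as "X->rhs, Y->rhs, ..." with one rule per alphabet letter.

  step 2 ⇒ step 3: AACAACAB ⇒ AA·AA·AB·AA·AA·AB·AA·C
    A ↦ AA
    B ↦ C
    C ↦ AB

A->AA, B->C, C->AB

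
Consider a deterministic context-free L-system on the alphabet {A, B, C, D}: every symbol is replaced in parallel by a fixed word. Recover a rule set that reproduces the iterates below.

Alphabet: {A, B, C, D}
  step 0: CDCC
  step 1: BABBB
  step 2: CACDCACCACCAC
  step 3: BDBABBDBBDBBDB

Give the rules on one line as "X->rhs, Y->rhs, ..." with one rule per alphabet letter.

A->D, B->CAC, C->B, D->AB

  step 2 ⇒ step 3: CACDCACCACCAC ⇒ B·D·B·AB·B·D·B·B·D·B·B·D·B
    A ↦ D
    C ↦ B
    D ↦ AB
  step 1 ⇒ step 2: BABBB ⇒ CAC·D·CAC·CAC·CAC
    B ↦ CAC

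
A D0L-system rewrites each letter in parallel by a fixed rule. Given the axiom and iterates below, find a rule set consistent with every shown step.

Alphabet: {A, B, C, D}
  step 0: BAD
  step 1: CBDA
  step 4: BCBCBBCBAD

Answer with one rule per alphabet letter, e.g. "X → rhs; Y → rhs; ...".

  step 0 ⇒ step 1: BAD ⇒ CB·D·A
    A ↦ D
    B ↦ CB
    D ↦ A
    C ↦ B  (constrained at step 1)

A->D, B->CB, C->B, D->A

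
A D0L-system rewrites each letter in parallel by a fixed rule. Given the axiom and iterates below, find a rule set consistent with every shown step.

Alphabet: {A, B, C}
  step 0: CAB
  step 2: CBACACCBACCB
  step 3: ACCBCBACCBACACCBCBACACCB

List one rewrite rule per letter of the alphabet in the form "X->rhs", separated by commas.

A->CB, B->CB, C->AC

  step 2 ⇒ step 3: CBACACCBACCB ⇒ AC·CB·CB·AC·CB·AC·AC·CB·CB·AC·AC·CB
    A ↦ CB
    B ↦ CB
    C ↦ AC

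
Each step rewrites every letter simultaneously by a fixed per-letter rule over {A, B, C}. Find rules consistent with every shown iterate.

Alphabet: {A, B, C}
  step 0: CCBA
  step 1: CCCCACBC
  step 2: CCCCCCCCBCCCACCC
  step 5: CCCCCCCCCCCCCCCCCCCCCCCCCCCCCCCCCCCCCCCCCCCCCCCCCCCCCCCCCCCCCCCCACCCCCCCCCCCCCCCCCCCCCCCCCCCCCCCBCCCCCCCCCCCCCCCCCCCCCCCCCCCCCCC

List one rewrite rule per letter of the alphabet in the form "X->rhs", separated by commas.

A->BC, B->AC, C->CC

  step 1 ⇒ step 2: CCCCACBC ⇒ CC·CC·CC·CC·BC·CC·AC·CC
    A ↦ BC
    B ↦ AC
    C ↦ CC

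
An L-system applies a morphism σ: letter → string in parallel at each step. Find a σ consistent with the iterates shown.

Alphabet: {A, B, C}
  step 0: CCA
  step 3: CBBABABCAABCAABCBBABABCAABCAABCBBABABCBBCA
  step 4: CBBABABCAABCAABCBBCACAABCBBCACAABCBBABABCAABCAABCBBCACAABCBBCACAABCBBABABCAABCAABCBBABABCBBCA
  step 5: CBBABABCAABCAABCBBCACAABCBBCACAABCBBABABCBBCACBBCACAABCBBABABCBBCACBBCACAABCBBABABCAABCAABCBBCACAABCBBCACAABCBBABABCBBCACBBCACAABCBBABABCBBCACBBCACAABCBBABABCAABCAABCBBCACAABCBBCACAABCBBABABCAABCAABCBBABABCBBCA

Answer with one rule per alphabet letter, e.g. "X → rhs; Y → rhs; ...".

A->CA, B->AB, C->CBB

  step 4 ⇒ step 5: CBBABABCAABCAABCBBCACAABCBBCACAABCBBABABCAABCAABCBBCACAABCBBCACAABCBBABABCAABCAABCBBABABCBBCA ⇒ CBB·AB·AB·CA·AB·CA·AB·CBB·CA·CA·AB·CBB·CA·CA·AB·CBB·AB·AB·CBB·CA·CBB·CA·CA·AB·CBB·AB·AB·CBB·CA·CBB·CA·CA·AB·CBB·AB·AB·CA·AB·CA·AB·CBB·CA·CA·AB·CBB·CA·CA·AB·CBB·AB·AB·CBB·CA·CBB·CA·CA·AB·CBB·AB·AB·CBB·CA·CBB·CA·CA·AB·CBB·AB·AB·CA·AB·CA·AB·CBB·CA·CA·AB·CBB·CA·CA·AB·CBB·AB·AB·CA·AB·CA·AB·CBB·AB·AB·CBB·CA
    A ↦ CA
    B ↦ AB
    C ↦ CBB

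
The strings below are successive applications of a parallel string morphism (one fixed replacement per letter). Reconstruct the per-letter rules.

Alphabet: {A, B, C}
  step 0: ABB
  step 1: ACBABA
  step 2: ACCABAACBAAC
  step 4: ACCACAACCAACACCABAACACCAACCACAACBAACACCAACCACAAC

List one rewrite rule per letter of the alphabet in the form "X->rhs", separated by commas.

A->AC, B->BA, C->CA

  step 1 ⇒ step 2: ACBABA ⇒ AC·CA·BA·AC·BA·AC
    A ↦ AC
    B ↦ BA
    C ↦ CA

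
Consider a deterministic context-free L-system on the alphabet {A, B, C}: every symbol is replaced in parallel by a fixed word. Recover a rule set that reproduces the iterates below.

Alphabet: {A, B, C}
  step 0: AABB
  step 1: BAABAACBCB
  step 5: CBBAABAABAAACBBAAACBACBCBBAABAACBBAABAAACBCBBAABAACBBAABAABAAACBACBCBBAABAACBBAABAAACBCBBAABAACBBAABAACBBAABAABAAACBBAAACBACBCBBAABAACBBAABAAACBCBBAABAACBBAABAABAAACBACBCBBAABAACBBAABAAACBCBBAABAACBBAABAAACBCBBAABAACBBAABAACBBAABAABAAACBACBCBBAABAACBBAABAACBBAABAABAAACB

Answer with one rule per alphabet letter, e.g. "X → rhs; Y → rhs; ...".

A->BAA, B->CB, C->A

  step 0 ⇒ step 1: AABB ⇒ BAA·BAA·CB·CB
    A ↦ BAA
    B ↦ CB
    C ↦ A  (constrained at step 1)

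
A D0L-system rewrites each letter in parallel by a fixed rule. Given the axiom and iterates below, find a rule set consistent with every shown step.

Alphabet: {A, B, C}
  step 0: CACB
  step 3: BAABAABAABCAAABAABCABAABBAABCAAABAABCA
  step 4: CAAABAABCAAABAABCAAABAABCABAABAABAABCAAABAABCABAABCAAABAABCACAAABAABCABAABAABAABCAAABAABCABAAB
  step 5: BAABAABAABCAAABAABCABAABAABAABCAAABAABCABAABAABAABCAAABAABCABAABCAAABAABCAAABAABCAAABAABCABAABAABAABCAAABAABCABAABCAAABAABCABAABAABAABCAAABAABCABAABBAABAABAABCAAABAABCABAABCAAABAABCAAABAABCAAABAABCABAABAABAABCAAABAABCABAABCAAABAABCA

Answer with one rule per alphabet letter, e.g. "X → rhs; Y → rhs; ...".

A->AAB, B->CA, C->B

  step 4 ⇒ step 5: CAAABAABCAAABAABCAAABAABCABAABAABAABCAAABAABCABAABCAAABAABCACAAABAABCABAABAABAABCAAABAABCABAAB ⇒ B·AAB·AAB·AAB·CA·AAB·AAB·CA·B·AAB·AAB·AAB·CA·AAB·AAB·CA·B·AAB·AAB·AAB·CA·AAB·AAB·CA·B·AAB·CA·AAB·AAB·CA·AAB·AAB·CA·AAB·AAB·CA·B·AAB·AAB·AAB·CA·AAB·AAB·CA·B·AAB·CA·AAB·AAB·CA·B·AAB·AAB·AAB·CA·AAB·AAB·CA·B·AAB·B·AAB·AAB·AAB·CA·AAB·AAB·CA·B·AAB·CA·AAB·AAB·CA·AAB·AAB·CA·AAB·AAB·CA·B·AAB·AAB·AAB·CA·AAB·AAB·CA·B·AAB·CA·AAB·AAB·CA
    A ↦ AAB
    B ↦ CA
    C ↦ B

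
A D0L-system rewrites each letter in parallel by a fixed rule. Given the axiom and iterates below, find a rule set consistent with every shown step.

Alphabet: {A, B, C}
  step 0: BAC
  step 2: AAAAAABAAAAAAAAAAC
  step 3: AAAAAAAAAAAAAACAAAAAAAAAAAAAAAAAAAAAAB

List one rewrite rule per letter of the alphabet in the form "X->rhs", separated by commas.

A->AA, B->AAC, C->AAB

  step 2 ⇒ step 3: AAAAAABAAAAAAAAAAC ⇒ AA·AA·AA·AA·AA·AA·AAC·AA·AA·AA·AA·AA·AA·AA·AA·AA·AA·AAB
    A ↦ AA
    B ↦ AAC
    C ↦ AAB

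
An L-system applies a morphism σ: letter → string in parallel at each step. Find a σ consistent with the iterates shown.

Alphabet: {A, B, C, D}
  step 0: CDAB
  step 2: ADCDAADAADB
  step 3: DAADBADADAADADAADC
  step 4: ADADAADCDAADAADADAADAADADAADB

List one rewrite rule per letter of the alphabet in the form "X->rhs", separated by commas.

  step 3 ⇒ step 4: DAADBADADAADADAADC ⇒ A·DA·DA·A·DC·DA·A·DA·A·DA·DA·A·DA·A·DA·DA·A·DB
    A ↦ DA
    B ↦ DC
    C ↦ DB
    D ↦ A

A->DA, B->DC, C->DB, D->A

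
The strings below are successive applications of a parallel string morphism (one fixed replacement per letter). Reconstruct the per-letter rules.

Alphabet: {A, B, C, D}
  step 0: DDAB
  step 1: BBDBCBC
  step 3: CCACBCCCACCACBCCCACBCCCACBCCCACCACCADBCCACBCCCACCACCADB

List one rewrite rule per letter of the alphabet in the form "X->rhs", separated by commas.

A->DB, B->CBC, C->CCA, D->B

  step 0 ⇒ step 1: DDAB ⇒ B·B·DB·CBC
    A ↦ DB
    B ↦ CBC
    D ↦ B
    C ↦ CCA  (constrained at step 1)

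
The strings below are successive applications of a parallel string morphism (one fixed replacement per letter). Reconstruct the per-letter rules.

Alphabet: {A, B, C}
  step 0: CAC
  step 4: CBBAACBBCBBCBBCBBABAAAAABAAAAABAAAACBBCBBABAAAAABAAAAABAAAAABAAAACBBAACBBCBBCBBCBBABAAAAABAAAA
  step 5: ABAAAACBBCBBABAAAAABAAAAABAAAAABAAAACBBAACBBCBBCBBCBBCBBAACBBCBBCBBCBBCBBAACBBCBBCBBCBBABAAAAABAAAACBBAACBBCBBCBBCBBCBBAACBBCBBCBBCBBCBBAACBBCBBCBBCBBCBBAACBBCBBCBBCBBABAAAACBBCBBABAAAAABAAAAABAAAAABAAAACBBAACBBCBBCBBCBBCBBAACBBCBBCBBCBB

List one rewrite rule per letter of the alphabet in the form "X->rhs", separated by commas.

  step 4 ⇒ step 5: CBBAACBBCBBCBBCBBABAAAAABAAAAABAAAACBBCBBABAAAAABAAAAABAAAAABAAAACBBAACBBCBBCBBCBBABAAAAABAAAA ⇒ AB·AA·AA·CBB·CBB·AB·AA·AA·AB·AA·AA·AB·AA·AA·AB·AA·AA·CBB·AA·CBB·CBB·CBB·CBB·CBB·AA·CBB·CBB·CBB·CBB·CBB·AA·CBB·CBB·CBB·CBB·AB·AA·AA·AB·AA·AA·CBB·AA·CBB·CBB·CBB·CBB·CBB·AA·CBB·CBB·CBB·CBB·CBB·AA·CBB·CBB·CBB·CBB·CBB·AA·CBB·CBB·CBB·CBB·AB·AA·AA·CBB·CBB·AB·AA·AA·AB·AA·AA·AB·AA·AA·AB·AA·AA·CBB·AA·CBB·CBB·CBB·CBB·CBB·AA·CBB·CBB·CBB·CBB
    A ↦ CBB
    B ↦ AA
    C ↦ AB

A->CBB, B->AA, C->AB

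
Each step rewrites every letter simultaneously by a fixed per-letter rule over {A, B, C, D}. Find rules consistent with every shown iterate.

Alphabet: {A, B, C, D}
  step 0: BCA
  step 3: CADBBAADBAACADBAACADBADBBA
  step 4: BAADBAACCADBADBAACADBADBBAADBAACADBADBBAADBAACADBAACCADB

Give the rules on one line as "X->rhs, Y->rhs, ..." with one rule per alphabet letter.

  step 3 ⇒ step 4: CADBBAADBAACADBAACADBADBBA ⇒ BA·ADB·AA·C·C·ADB·ADB·AA·C·ADB·ADB·BA·ADB·AA·C·ADB·ADB·BA·ADB·AA·C·ADB·AA·C·C·ADB
    A ↦ ADB
    B ↦ C
    C ↦ BA
    D ↦ AA

A->ADB, B->C, C->BA, D->AA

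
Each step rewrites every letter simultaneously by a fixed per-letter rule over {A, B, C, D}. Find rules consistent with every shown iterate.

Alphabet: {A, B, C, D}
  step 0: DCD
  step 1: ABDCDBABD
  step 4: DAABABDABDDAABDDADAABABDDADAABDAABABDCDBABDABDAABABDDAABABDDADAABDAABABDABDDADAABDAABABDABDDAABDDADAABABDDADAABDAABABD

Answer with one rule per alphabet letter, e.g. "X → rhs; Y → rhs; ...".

A->DA, B->AB, C->CDB, D->ABD

  step 0 ⇒ step 1: DCD ⇒ ABD·CDB·ABD
    C ↦ CDB
    D ↦ ABD
    A ↦ DA  (constrained at step 1)
    B ↦ AB  (constrained at step 1)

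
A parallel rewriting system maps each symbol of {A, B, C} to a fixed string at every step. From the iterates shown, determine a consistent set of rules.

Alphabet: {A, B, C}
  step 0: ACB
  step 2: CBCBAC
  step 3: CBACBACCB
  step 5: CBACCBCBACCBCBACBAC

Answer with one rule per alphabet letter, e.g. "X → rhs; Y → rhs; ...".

  step 2 ⇒ step 3: CBCBAC ⇒ CB·A·CB·A·C·CB
    A ↦ C
    B ↦ A
    C ↦ CB

A->C, B->A, C->CB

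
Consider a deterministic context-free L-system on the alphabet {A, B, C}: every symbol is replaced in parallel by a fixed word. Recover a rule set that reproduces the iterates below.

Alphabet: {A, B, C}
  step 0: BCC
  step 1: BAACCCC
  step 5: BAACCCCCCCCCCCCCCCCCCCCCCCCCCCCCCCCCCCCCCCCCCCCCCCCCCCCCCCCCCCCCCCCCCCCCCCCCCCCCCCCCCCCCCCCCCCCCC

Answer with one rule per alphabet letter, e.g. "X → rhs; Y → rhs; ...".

  step 0 ⇒ step 1: BCC ⇒ BAA·CC·CC
    B ↦ BAA
    C ↦ CC
    A ↦ C  (constrained at step 1)

A->C, B->BAA, C->CC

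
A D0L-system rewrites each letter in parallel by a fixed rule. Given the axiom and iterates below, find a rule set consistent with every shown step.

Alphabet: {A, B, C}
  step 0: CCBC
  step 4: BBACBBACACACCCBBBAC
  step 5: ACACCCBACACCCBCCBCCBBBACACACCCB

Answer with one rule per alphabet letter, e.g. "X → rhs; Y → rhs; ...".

A->CC, B->AC, C->B

  step 4 ⇒ step 5: BBACBBACACACCCBBBAC ⇒ AC·AC·CC·B·AC·AC·CC·B·CC·B·CC·B·B·B·AC·AC·AC·CC·B
    A ↦ CC
    B ↦ AC
    C ↦ B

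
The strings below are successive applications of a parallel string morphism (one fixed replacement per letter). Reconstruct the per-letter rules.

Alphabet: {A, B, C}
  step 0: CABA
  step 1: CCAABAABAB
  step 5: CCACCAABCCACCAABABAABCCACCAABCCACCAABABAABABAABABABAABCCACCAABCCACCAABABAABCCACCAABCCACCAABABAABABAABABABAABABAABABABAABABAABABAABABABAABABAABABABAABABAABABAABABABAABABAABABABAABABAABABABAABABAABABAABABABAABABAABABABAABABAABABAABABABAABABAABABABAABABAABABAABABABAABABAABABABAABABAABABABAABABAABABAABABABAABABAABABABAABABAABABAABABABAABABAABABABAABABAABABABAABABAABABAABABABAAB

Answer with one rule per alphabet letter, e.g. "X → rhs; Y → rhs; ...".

A->AB, B->AAB, C->CCA

  step 0 ⇒ step 1: CABA ⇒ CCA·AB·AAB·AB
    A ↦ AB
    B ↦ AAB
    C ↦ CCA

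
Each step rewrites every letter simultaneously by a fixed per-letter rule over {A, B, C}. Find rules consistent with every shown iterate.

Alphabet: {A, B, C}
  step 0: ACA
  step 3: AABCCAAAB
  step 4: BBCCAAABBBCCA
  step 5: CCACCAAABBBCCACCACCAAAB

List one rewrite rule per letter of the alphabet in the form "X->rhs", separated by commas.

A->B, B->CCA, C->A

  step 4 ⇒ step 5: BBCCAAABBBCCA ⇒ CCA·CCA·A·A·B·B·B·CCA·CCA·CCA·A·A·B
    A ↦ B
    B ↦ CCA
    C ↦ A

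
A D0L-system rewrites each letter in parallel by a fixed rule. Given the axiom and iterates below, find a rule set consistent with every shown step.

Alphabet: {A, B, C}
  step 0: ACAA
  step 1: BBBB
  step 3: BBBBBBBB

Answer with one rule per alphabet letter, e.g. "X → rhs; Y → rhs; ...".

A->B, B->AC, C->B

  step 0 ⇒ step 1: ACAA ⇒ B·B·B·B
    A ↦ B
    C ↦ B
    B ↦ AC  (constrained at step 1)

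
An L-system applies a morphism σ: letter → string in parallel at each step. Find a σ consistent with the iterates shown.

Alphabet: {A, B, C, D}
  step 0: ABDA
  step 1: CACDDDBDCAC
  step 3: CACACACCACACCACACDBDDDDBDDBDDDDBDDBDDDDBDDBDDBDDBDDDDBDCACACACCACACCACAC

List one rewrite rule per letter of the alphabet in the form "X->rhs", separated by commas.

  step 0 ⇒ step 1: ABDA ⇒ CAC·DD·DBD·CAC
    A ↦ CAC
    B ↦ DD
    D ↦ DBD
    C ↦ AC  (constrained at step 1)

A->CAC, B->DD, C->AC, D->DBD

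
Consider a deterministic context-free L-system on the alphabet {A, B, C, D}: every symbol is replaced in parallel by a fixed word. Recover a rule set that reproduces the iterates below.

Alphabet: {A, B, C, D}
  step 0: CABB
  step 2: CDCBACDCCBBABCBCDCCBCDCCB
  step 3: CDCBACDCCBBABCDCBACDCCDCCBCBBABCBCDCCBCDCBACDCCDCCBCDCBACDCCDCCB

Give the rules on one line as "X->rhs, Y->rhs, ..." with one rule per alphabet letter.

A->BAB, B->CB, C->CDC, D->BA

  step 2 ⇒ step 3: CDCBACDCCBBABCBCDCCBCDCCB ⇒ CDC·BA·CDC·CB·BAB·CDC·BA·CDC·CDC·CB·CB·BAB·CB·CDC·CB·CDC·BA·CDC·CDC·CB·CDC·BA·CDC·CDC·CB
    A ↦ BAB
    B ↦ CB
    C ↦ CDC
    D ↦ BA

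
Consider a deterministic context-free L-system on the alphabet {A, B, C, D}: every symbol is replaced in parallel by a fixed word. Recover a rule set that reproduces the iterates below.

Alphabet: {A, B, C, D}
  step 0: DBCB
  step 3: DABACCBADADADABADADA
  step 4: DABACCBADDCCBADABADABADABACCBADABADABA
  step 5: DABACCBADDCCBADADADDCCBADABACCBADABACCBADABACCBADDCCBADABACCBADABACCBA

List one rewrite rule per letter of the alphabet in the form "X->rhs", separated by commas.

A->BA, B->CC, C->D, D->DA

  step 4 ⇒ step 5: DABACCBADDCCBADABADABADABACCBADABADABA ⇒ DA·BA·CC·BA·D·D·CC·BA·DA·DA·D·D·CC·BA·DA·BA·CC·BA·DA·BA·CC·BA·DA·BA·CC·BA·D·D·CC·BA·DA·BA·CC·BA·DA·BA·CC·BA
    A ↦ BA
    B ↦ CC
    C ↦ D
    D ↦ DA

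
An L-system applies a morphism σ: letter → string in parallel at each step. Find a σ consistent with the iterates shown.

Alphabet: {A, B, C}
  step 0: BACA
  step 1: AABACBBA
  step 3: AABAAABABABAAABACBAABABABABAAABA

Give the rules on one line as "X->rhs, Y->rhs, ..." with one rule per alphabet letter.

  step 0 ⇒ step 1: BACA ⇒ AA·BA·CB·BA
    A ↦ BA
    B ↦ AA
    C ↦ CB

A->BA, B->AA, C->CB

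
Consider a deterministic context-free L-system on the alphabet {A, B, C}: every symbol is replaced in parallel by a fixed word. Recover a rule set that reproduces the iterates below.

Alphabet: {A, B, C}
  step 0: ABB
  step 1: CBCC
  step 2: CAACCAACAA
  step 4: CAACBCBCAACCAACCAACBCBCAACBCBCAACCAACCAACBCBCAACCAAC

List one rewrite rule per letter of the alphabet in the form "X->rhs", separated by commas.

A->CB, B->C, C->CAA

  step 1 ⇒ step 2: CBCC ⇒ CAA·C·CAA·CAA
    B ↦ C
    C ↦ CAA
  step 0 ⇒ step 1: ABB ⇒ CB·C·C
    A ↦ CB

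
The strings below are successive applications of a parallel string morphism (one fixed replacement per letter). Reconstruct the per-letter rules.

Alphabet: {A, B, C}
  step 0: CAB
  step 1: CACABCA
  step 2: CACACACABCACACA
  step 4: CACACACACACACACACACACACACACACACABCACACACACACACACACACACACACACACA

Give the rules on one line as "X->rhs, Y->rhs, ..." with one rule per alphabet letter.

A->CA, B->BCA, C->CA

  step 1 ⇒ step 2: CACABCA ⇒ CA·CA·CA·CA·BCA·CA·CA
    A ↦ CA
    B ↦ BCA
    C ↦ CA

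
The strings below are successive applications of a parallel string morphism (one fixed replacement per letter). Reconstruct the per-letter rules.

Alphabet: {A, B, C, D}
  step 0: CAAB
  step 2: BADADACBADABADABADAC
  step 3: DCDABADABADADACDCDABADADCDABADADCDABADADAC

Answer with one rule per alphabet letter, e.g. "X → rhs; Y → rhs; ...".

  step 2 ⇒ step 3: BADADACBADABADABADAC ⇒ DC·DA·BA·DA·BA·DA·DAC·DC·DA·BA·DA·DC·DA·BA·DA·DC·DA·BA·DA·DAC
    A ↦ DA
    B ↦ DC
    C ↦ DAC
    D ↦ BA

A->DA, B->DC, C->DAC, D->BA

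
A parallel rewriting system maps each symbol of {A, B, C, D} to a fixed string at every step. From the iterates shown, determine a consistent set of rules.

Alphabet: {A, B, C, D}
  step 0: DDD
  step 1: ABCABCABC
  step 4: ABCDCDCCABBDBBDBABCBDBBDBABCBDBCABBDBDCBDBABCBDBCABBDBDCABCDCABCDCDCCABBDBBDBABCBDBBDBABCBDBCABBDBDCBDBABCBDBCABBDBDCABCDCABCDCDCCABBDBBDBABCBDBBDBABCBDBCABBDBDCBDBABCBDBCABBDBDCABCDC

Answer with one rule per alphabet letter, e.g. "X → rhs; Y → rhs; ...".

A->CAB, B->BDB, C->DC, D->ABC

  step 0 ⇒ step 1: DDD ⇒ ABC·ABC·ABC
    D ↦ ABC
    A ↦ CAB  (constrained at step 1)
    B ↦ BDB  (constrained at step 1)
    C ↦ DC  (constrained at step 1)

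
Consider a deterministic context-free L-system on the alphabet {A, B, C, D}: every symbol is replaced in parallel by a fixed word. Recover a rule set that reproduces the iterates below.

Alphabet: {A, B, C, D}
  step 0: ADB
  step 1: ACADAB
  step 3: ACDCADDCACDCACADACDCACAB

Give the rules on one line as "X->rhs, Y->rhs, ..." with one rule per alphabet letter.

A->AC, B->AB, C->DC, D->AD

  step 0 ⇒ step 1: ADB ⇒ AC·AD·AB
    A ↦ AC
    B ↦ AB
    D ↦ AD
    C ↦ DC  (constrained at step 1)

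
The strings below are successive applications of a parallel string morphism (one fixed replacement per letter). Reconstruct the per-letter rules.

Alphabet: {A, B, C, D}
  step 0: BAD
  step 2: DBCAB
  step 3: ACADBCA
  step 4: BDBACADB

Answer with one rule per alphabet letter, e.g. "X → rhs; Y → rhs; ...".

A->B, B->CA, C->D, D->A

  step 3 ⇒ step 4: ACADBCA ⇒ B·D·B·A·CA·D·B
    A ↦ B
    B ↦ CA
    C ↦ D
    D ↦ A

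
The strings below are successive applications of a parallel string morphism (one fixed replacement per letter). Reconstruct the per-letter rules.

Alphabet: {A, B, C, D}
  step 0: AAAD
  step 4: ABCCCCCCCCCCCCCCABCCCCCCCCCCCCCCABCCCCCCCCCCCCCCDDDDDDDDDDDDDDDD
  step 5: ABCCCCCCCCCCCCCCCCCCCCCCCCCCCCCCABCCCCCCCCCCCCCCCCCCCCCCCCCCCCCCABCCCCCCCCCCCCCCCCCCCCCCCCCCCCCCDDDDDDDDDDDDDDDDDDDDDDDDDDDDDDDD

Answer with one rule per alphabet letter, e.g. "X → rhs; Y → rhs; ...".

A->AB, B->CC, C->CC, D->DD

  step 4 ⇒ step 5: ABCCCCCCCCCCCCCCABCCCCCCCCCCCCCCABCCCCCCCCCCCCCCDDDDDDDDDDDDDDDD ⇒ AB·CC·CC·CC·CC·CC·CC·CC·CC·CC·CC·CC·CC·CC·CC·CC·AB·CC·CC·CC·CC·CC·CC·CC·CC·CC·CC·CC·CC·CC·CC·CC·AB·CC·CC·CC·CC·CC·CC·CC·CC·CC·CC·CC·CC·CC·CC·CC·DD·DD·DD·DD·DD·DD·DD·DD·DD·DD·DD·DD·DD·DD·DD·DD
    A ↦ AB
    B ↦ CC
    C ↦ CC
    D ↦ DD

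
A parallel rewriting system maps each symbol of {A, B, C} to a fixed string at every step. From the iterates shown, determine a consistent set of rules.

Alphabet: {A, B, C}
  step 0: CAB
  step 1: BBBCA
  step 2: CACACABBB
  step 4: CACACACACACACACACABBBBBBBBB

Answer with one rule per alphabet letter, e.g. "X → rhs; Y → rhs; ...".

A->BB, B->CA, C->B

  step 1 ⇒ step 2: BBBCA ⇒ CA·CA·CA·B·BB
    A ↦ BB
    B ↦ CA
    C ↦ B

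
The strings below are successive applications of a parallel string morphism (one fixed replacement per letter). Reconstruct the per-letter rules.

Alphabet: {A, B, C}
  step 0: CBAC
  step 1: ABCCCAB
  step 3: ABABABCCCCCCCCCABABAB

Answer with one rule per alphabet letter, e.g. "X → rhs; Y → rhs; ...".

  step 0 ⇒ step 1: CBAC ⇒ AB·CC·C·AB
    A ↦ C
    B ↦ CC
    C ↦ AB

A->C, B->CC, C->AB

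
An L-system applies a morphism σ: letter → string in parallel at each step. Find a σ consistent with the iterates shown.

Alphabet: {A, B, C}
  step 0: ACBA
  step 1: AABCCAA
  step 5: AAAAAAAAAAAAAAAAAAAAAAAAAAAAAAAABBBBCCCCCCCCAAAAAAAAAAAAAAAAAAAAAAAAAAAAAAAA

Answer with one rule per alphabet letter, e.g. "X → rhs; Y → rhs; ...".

A->AA, B->CC, C->B

  step 0 ⇒ step 1: ACBA ⇒ AA·B·CC·AA
    A ↦ AA
    B ↦ CC
    C ↦ B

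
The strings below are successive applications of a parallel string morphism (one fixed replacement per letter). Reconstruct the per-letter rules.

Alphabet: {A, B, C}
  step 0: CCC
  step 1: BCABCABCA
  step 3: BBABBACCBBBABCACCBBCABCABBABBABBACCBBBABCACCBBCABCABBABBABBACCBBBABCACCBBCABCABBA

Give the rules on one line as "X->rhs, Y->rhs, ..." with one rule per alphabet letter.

A->CCB, B->BBA, C->BCA

  step 0 ⇒ step 1: CCC ⇒ BCA·BCA·BCA
    C ↦ BCA
    A ↦ CCB  (constrained at step 1)
    B ↦ BBA  (constrained at step 1)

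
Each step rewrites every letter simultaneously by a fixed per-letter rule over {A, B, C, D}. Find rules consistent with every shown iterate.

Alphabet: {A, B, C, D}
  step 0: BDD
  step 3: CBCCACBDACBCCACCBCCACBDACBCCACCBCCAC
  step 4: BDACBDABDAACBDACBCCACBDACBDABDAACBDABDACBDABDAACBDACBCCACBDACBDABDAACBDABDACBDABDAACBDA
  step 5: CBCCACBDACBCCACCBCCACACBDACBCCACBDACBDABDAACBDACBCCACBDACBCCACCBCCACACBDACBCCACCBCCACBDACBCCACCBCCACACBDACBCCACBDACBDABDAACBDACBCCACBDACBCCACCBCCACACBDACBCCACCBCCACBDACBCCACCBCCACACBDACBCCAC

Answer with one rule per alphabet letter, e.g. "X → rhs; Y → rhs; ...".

  step 4 ⇒ step 5: BDACBDABDAACBDACBCCACBDACBDABDAACBDABDACBDABDAACBDACBCCACBDACBDABDAACBDABDACBDABDAACBDA ⇒ C·BCC·AC·BDA·C·BCC·AC·C·BCC·AC·AC·BDA·C·BCC·AC·BDA·C·BDA·BDA·AC·BDA·C·BCC·AC·BDA·C·BCC·AC·C·BCC·AC·AC·BDA·C·BCC·AC·C·BCC·AC·BDA·C·BCC·AC·C·BCC·AC·AC·BDA·C·BCC·AC·BDA·C·BDA·BDA·AC·BDA·C·BCC·AC·BDA·C·BCC·AC·C·BCC·AC·AC·BDA·C·BCC·AC·C·BCC·AC·BDA·C·BCC·AC·C·BCC·AC·AC·BDA·C·BCC·AC
    A ↦ AC
    B ↦ C
    C ↦ BDA
    D ↦ BCC

A->AC, B->C, C->BDA, D->BCC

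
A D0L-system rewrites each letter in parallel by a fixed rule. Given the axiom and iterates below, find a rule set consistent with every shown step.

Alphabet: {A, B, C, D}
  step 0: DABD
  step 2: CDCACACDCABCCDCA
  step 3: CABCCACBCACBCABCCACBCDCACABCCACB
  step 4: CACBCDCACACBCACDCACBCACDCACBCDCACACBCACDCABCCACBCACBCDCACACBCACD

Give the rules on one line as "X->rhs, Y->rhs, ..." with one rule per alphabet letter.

  step 3 ⇒ step 4: CABCCACBCACBCABCCACBCDCACABCCACB ⇒ CA·CB·CD·CA·CA·CB·CA·CD·CA·CB·CA·CD·CA·CB·CD·CA·CA·CB·CA·CD·CA·BC·CA·CB·CA·CB·CD·CA·CA·CB·CA·CD
    A ↦ CB
    B ↦ CD
    C ↦ CA
    D ↦ BC

A->CB, B->CD, C->CA, D->BC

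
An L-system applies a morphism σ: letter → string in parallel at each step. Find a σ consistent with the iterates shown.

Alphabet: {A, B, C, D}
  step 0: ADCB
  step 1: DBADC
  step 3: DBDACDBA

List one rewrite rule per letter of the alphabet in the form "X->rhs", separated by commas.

A->DB, B->C, C->D, D->A

  step 0 ⇒ step 1: ADCB ⇒ DB·A·D·C
    A ↦ DB
    B ↦ C
    C ↦ D
    D ↦ A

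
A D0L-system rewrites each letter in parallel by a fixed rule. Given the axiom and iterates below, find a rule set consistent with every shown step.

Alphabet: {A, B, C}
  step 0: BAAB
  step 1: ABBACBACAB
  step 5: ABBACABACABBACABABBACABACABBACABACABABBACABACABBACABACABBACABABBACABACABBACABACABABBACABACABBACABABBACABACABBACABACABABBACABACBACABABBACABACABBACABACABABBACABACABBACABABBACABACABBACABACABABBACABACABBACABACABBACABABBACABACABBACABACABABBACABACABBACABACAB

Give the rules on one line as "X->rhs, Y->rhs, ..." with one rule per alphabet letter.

A->BAC, B->AB, C->A

  step 0 ⇒ step 1: BAAB ⇒ AB·BAC·BAC·AB
    A ↦ BAC
    B ↦ AB
    C ↦ A  (constrained at step 1)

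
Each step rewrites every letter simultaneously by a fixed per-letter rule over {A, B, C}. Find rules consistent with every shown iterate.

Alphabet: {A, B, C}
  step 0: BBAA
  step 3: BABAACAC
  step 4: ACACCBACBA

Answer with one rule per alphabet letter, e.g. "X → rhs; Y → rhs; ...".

A->C, B->A, C->BA

  step 3 ⇒ step 4: BABAACAC ⇒ A·C·A·C·C·BA·C·BA
    A ↦ C
    B ↦ A
    C ↦ BA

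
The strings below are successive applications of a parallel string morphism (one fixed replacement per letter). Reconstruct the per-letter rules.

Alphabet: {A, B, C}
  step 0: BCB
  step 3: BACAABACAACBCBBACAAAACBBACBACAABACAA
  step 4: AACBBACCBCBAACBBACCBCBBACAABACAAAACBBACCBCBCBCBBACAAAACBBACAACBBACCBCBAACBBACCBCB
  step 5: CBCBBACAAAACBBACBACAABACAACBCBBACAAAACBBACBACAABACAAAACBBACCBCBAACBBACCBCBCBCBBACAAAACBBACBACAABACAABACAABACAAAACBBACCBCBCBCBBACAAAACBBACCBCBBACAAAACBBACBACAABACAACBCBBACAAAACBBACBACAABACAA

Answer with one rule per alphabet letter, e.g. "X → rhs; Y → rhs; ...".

  step 4 ⇒ step 5: AACBBACCBCBAACBBACCBCBBACAABACAAAACBBACCBCBCBCBBACAAAACBBACAACBBACCBCBAACBBACCBCB ⇒ CB·CB·BAC·AA·AA·CB·BAC·BAC·AA·BAC·AA·CB·CB·BAC·AA·AA·CB·BAC·BAC·AA·BAC·AA·AA·CB·BAC·CB·CB·AA·CB·BAC·CB·CB·CB·CB·BAC·AA·AA·CB·BAC·BAC·AA·BAC·AA·BAC·AA·BAC·AA·AA·CB·BAC·CB·CB·CB·CB·BAC·AA·AA·CB·BAC·CB·CB·BAC·AA·AA·CB·BAC·BAC·AA·BAC·AA·CB·CB·BAC·AA·AA·CB·BAC·BAC·AA·BAC·AA
    A ↦ CB
    B ↦ AA
    C ↦ BAC

A->CB, B->AA, C->BAC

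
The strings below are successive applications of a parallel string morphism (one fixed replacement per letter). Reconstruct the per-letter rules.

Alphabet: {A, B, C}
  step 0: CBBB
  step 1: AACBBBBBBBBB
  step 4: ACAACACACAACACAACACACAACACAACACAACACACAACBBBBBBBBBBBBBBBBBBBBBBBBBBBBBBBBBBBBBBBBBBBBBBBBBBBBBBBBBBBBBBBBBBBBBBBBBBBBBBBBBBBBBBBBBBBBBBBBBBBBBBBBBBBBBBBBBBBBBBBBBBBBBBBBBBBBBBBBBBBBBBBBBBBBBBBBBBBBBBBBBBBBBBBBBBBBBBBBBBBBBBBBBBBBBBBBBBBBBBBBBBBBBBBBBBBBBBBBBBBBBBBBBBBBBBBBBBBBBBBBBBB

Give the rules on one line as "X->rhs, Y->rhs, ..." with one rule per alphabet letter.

A->AC, B->BBB, C->AAC

  step 0 ⇒ step 1: CBBB ⇒ AAC·BBB·BBB·BBB
    B ↦ BBB
    C ↦ AAC
    A ↦ AC  (constrained at step 1)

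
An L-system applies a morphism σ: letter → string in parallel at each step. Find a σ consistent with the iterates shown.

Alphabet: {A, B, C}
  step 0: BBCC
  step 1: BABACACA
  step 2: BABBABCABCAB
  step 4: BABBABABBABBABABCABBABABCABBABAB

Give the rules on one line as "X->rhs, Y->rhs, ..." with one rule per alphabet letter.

  step 1 ⇒ step 2: BABACACA ⇒ BA·B·BA·B·CA·B·CA·B
    A ↦ B
    B ↦ BA
    C ↦ CA

A->B, B->BA, C->CA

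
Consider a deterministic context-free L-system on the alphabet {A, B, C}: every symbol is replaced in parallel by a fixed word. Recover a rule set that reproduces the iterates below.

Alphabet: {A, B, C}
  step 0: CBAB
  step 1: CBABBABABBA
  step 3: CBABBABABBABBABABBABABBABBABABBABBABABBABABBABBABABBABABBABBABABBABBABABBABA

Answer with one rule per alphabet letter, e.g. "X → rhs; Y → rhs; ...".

  step 0 ⇒ step 1: CBAB ⇒ CBA·BBA·BA·BBA
    A ↦ BA
    B ↦ BBA
    C ↦ CBA

A->BA, B->BBA, C->CBA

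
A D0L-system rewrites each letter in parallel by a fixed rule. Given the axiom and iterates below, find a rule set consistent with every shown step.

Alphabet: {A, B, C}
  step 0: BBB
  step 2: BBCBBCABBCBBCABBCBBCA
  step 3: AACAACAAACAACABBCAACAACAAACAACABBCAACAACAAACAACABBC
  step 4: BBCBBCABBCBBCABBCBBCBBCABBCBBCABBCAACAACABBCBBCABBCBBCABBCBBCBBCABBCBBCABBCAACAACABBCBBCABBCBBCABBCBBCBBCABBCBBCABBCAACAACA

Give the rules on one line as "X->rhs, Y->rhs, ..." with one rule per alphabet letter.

  step 3 ⇒ step 4: AACAACAAACAACABBCAACAACAAACAACABBCAACAACAAACAACABBC ⇒ BBC·BBC·A·BBC·BBC·A·BBC·BBC·BBC·A·BBC·BBC·A·BBC·AAC·AAC·A·BBC·BBC·A·BBC·BBC·A·BBC·BBC·BBC·A·BBC·BBC·A·BBC·AAC·AAC·A·BBC·BBC·A·BBC·BBC·A·BBC·BBC·BBC·A·BBC·BBC·A·BBC·AAC·AAC·A
    A ↦ BBC
    B ↦ AAC
    C ↦ A

A->BBC, B->AAC, C->A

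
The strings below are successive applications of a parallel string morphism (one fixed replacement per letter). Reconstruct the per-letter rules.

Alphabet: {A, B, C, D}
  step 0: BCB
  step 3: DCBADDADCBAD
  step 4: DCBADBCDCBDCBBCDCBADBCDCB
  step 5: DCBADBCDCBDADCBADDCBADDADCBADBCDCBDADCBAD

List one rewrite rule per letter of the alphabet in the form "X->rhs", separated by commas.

  step 4 ⇒ step 5: DCBADBCDCBDCBBCDCBADBCDCB ⇒ DCB·A·D·BC·DCB·D·A·DCB·A·D·DCB·A·D·D·A·DCB·A·D·BC·DCB·D·A·DCB·A·D
    A ↦ BC
    B ↦ D
    C ↦ A
    D ↦ DCB

A->BC, B->D, C->A, D->DCB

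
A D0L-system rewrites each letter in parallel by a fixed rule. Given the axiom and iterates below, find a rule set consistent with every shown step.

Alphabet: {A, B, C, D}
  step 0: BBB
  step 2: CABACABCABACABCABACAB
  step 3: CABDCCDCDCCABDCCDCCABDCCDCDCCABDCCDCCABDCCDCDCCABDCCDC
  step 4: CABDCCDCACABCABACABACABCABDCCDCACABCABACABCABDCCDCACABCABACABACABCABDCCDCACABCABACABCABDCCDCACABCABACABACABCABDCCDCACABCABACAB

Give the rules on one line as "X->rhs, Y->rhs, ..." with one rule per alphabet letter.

  step 3 ⇒ step 4: CABDCCDCDCCABDCCDCCABDCCDCDCCABDCCDCCABDCCDCDCCABDCCDC ⇒ CAB·DC·CDC·A·CAB·CAB·A·CAB·A·CAB·CAB·DC·CDC·A·CAB·CAB·A·CAB·CAB·DC·CDC·A·CAB·CAB·A·CAB·A·CAB·CAB·DC·CDC·A·CAB·CAB·A·CAB·CAB·DC·CDC·A·CAB·CAB·A·CAB·A·CAB·CAB·DC·CDC·A·CAB·CAB·A·CAB
    A ↦ DC
    B ↦ CDC
    C ↦ CAB
    D ↦ A

A->DC, B->CDC, C->CAB, D->A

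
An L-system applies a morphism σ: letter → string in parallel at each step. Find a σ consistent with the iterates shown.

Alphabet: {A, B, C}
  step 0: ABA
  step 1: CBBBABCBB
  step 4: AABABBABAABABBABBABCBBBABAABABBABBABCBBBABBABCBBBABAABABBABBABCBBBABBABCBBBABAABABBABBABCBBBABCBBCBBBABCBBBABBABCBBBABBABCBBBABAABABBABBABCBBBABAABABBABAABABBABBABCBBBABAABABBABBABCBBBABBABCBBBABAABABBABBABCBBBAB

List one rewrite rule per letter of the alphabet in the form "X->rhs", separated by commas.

  step 0 ⇒ step 1: ABA ⇒ CBB·BAB·CBB
    A ↦ CBB
    B ↦ BAB
    C ↦ AA  (constrained at step 1)

A->CBB, B->BAB, C->AA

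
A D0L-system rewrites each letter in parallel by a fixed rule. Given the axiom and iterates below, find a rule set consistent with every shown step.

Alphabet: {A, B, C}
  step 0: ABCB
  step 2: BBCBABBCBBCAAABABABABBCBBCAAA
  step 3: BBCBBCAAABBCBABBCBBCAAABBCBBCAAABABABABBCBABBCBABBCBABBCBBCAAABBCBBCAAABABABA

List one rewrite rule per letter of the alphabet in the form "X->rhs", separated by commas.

A->BA, B->BBC, C->AAA

  step 2 ⇒ step 3: BBCBABBCBBCAAABABABABBCBBCAAA ⇒ BBC·BBC·AAA·BBC·BA·BBC·BBC·AAA·BBC·BBC·AAA·BA·BA·BA·BBC·BA·BBC·BA·BBC·BA·BBC·BBC·AAA·BBC·BBC·AAA·BA·BA·BA
    A ↦ BA
    B ↦ BBC
    C ↦ AAA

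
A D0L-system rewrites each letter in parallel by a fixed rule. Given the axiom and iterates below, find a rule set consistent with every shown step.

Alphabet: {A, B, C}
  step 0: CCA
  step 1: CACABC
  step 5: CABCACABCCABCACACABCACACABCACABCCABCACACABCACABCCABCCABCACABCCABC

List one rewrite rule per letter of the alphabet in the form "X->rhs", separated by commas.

A->BC, B->A, C->CA

  step 0 ⇒ step 1: CCA ⇒ CA·CA·BC
    A ↦ BC
    C ↦ CA
    B ↦ A  (constrained at step 1)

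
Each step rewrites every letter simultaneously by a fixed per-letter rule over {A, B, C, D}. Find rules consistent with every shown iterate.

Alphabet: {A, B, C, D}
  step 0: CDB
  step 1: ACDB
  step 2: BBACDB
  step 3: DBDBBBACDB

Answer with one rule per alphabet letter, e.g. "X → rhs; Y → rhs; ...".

A->BB, B->DB, C->A, D->C

  step 2 ⇒ step 3: BBACDB ⇒ DB·DB·BB·A·C·DB
    A ↦ BB
    B ↦ DB
    C ↦ A
    D ↦ C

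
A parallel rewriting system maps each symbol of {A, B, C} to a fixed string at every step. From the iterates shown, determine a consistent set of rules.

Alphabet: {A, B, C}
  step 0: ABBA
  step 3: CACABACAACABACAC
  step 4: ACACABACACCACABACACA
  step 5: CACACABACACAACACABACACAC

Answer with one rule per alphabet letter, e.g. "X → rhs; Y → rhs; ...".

  step 4 ⇒ step 5: ACACABACACCACABACACA ⇒ C·A·C·A·C·ABA·C·A·C·A·A·C·A·C·ABA·C·A·C·A·C
    A ↦ C
    B ↦ ABA
    C ↦ A

A->C, B->ABA, C->A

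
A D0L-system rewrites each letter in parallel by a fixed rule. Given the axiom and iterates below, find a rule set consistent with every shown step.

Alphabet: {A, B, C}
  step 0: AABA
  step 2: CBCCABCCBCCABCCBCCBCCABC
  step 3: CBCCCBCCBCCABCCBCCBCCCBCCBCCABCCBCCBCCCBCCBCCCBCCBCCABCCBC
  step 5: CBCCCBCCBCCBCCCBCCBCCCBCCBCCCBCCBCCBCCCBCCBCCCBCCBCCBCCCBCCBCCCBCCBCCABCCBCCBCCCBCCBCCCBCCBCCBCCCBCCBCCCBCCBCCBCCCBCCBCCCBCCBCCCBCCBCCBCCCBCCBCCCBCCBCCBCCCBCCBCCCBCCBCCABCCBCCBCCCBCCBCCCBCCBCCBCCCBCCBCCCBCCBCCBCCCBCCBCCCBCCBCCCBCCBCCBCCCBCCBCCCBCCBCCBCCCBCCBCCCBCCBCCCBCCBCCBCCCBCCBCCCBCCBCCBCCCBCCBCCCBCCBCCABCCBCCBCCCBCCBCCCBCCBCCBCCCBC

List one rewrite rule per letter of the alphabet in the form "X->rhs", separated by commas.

A->CAB, B->C, C->CBC

  step 2 ⇒ step 3: CBCCABCCBCCABCCBCCBCCABC ⇒ CBC·C·CBC·CBC·CAB·C·CBC·CBC·C·CBC·CBC·CAB·C·CBC·CBC·C·CBC·CBC·C·CBC·CBC·CAB·C·CBC
    A ↦ CAB
    B ↦ C
    C ↦ CBC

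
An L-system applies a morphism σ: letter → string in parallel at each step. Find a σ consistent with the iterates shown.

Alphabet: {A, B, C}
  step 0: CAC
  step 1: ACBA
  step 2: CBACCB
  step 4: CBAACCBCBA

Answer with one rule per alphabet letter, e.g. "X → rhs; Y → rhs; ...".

  step 1 ⇒ step 2: ACBA ⇒ CB·A·C·CB
    A ↦ CB
    B ↦ C
    C ↦ A

A->CB, B->C, C->A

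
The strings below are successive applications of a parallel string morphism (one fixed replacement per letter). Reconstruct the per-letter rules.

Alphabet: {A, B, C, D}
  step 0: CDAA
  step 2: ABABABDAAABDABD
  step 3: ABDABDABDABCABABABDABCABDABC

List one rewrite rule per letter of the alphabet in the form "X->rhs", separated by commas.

  step 2 ⇒ step 3: ABABABDAAABDABD ⇒ AB·D·AB·D·AB·D·ABC·AB·AB·AB·D·ABC·AB·D·ABC
    A ↦ AB
    B ↦ D
    D ↦ ABC
    C ↦ AA  (constrained at step 0)

A->AB, B->D, C->AA, D->ABC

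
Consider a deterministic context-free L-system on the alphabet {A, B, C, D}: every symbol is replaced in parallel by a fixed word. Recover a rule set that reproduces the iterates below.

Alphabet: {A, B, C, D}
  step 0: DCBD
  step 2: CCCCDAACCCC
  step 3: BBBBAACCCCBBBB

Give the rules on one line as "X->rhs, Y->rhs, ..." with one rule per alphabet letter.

A->CC, B->D, C->B, D->AA

  step 2 ⇒ step 3: CCCCDAACCCC ⇒ B·B·B·B·AA·CC·CC·B·B·B·B
    A ↦ CC
    C ↦ B
    D ↦ AA
    B ↦ D  (constrained at step 0)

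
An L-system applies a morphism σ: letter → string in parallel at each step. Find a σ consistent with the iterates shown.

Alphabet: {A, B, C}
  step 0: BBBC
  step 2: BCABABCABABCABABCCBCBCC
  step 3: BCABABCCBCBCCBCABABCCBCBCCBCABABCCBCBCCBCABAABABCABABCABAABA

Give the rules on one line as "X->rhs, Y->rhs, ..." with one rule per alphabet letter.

  step 2 ⇒ step 3: BCABABCABABCABABCCBCBCC ⇒ BC·ABA·BCC·BC·BCC·BC·ABA·BCC·BC·BCC·BC·ABA·BCC·BC·BCC·BC·ABA·ABA·BC·ABA·BC·ABA·ABA
    A ↦ BCC
    B ↦ BC
    C ↦ ABA

A->BCC, B->BC, C->ABA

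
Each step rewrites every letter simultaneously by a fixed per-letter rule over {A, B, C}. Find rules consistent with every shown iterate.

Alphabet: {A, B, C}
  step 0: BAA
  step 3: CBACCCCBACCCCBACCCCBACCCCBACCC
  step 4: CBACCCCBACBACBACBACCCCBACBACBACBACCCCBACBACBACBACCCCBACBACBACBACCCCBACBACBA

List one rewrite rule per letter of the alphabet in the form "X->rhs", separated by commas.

  step 3 ⇒ step 4: CBACCCCBACCCCBACCCCBACCCCBACCC ⇒ CBA·C·CC·CBA·CBA·CBA·CBA·C·CC·CBA·CBA·CBA·CBA·C·CC·CBA·CBA·CBA·CBA·C·CC·CBA·CBA·CBA·CBA·C·CC·CBA·CBA·CBA
    A ↦ CC
    B ↦ C
    C ↦ CBA

A->CC, B->C, C->CBA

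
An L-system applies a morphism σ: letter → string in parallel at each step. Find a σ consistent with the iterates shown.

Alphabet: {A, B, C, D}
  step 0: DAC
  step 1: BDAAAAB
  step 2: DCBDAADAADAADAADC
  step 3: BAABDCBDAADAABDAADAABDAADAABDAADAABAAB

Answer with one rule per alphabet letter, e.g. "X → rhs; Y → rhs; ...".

  step 2 ⇒ step 3: DCBDAADAADAADAADC ⇒ B·AAB·DC·B·DAA·DAA·B·DAA·DAA·B·DAA·DAA·B·DAA·DAA·B·AAB
    A ↦ DAA
    B ↦ DC
    C ↦ AAB
    D ↦ B

A->DAA, B->DC, C->AAB, D->B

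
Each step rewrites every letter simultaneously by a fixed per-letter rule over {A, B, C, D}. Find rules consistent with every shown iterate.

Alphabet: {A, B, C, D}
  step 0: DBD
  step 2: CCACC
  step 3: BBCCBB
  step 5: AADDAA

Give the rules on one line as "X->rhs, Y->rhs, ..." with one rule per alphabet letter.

A->CC, B->D, C->B, D->A

  step 2 ⇒ step 3: CCACC ⇒ B·B·CC·B·B
    A ↦ CC
    C ↦ B
    B ↦ D  (constrained at step 0)
    D ↦ A  (constrained at step 0)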